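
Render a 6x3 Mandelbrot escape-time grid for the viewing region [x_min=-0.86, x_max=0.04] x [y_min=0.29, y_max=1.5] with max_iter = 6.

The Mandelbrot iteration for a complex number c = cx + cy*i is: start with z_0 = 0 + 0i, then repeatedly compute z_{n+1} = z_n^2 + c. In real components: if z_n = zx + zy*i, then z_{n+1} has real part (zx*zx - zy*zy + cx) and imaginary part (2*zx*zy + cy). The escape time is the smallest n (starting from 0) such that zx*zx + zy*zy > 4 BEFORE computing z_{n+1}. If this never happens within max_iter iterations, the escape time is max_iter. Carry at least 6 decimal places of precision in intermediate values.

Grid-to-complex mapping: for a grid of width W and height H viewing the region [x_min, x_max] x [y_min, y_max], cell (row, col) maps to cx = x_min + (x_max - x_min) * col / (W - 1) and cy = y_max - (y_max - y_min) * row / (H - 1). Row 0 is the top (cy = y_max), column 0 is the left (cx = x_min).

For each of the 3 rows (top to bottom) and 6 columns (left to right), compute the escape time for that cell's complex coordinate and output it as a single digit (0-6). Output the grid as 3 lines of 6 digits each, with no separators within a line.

(row=0, col=0): c = -0.8600 + 1.5000i → escape time 2
(row=0, col=1): c = -0.6800 + 1.5000i → escape time 2
(row=0, col=2): c = -0.5000 + 1.5000i → escape time 2
(row=0, col=3): c = -0.3200 + 1.5000i → escape time 2
(row=0, col=4): c = -0.1400 + 1.5000i → escape time 2
(row=0, col=5): c = 0.0400 + 1.5000i → escape time 2
(row=1, col=0): c = -0.8600 + 0.8950i → escape time 3
(row=1, col=1): c = -0.6800 + 0.8950i → escape time 4
(row=1, col=2): c = -0.5000 + 0.8950i → escape time 4
(row=1, col=3): c = -0.3200 + 0.8950i → escape time 6
(row=1, col=4): c = -0.1400 + 0.8950i → escape time 6
(row=1, col=5): c = 0.0400 + 0.8950i → escape time 6
(row=2, col=0): c = -0.8600 + 0.2900i → escape time 6
(row=2, col=1): c = -0.6800 + 0.2900i → escape time 6
(row=2, col=2): c = -0.5000 + 0.2900i → escape time 6
(row=2, col=3): c = -0.3200 + 0.2900i → escape time 6
(row=2, col=4): c = -0.1400 + 0.2900i → escape time 6
(row=2, col=5): c = 0.0400 + 0.2900i → escape time 6

Answer: 222222
344666
666666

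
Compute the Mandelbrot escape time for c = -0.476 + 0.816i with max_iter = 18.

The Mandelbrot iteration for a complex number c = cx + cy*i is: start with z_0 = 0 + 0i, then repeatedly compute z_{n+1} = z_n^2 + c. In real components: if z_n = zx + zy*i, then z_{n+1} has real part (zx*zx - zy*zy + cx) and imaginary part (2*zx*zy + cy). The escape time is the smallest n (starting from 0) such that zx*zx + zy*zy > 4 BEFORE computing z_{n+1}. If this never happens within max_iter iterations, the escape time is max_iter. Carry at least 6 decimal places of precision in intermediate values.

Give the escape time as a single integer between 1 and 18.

z_0 = 0 + 0i, c = -0.4760 + 0.8160i
Iter 1: z = -0.4760 + 0.8160i, |z|^2 = 0.8924
Iter 2: z = -0.9153 + 0.0392i, |z|^2 = 0.8393
Iter 3: z = 0.3602 + 0.7443i, |z|^2 = 0.6837
Iter 4: z = -0.9002 + 1.3522i, |z|^2 = 2.6389
Iter 5: z = -1.4940 + -1.6186i, |z|^2 = 4.8519
Escaped at iteration 5

Answer: 5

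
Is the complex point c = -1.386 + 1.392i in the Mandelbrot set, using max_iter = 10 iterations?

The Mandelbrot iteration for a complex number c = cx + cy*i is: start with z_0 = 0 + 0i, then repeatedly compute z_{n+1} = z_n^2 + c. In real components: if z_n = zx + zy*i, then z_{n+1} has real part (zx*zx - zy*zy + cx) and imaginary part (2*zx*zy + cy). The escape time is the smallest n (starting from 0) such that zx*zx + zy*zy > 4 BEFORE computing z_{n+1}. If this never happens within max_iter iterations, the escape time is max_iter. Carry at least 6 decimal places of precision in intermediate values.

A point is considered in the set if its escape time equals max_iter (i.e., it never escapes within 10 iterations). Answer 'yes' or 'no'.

z_0 = 0 + 0i, c = -1.3860 + 1.3920i
Iter 1: z = -1.3860 + 1.3920i, |z|^2 = 3.8587
Iter 2: z = -1.4027 + -2.4666i, |z|^2 = 8.0517
Escaped at iteration 2

Answer: no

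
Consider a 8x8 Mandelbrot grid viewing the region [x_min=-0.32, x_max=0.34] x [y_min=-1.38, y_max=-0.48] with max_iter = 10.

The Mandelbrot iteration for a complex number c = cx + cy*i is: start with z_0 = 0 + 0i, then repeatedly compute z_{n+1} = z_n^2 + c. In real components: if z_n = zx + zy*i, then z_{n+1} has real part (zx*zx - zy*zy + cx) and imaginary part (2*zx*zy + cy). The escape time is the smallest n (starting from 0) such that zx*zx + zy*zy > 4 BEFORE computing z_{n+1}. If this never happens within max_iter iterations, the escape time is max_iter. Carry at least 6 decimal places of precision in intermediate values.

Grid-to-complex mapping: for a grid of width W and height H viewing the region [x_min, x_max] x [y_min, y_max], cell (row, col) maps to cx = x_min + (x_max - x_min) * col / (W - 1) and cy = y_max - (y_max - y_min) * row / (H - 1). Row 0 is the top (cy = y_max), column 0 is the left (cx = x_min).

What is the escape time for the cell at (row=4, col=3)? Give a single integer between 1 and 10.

Answer: 10

Derivation:
z_0 = 0 + 0i, c = -0.0371 + -0.9943i
Iter 1: z = -0.0371 + -0.9943i, |z|^2 = 0.9900
Iter 2: z = -1.0244 + -0.9204i, |z|^2 = 1.8965
Iter 3: z = 0.1650 + 0.8914i, |z|^2 = 0.8219
Iter 4: z = -0.8045 + -0.7001i, |z|^2 = 1.1374
Iter 5: z = 0.1200 + 0.1323i, |z|^2 = 0.0319
Iter 6: z = -0.0402 + -0.9625i, |z|^2 = 0.9281
Iter 7: z = -0.9620 + -0.9168i, |z|^2 = 1.7661
Iter 8: z = 0.0478 + 0.7697i, |z|^2 = 0.5948
Iter 9: z = -0.6273 + -0.9208i, |z|^2 = 1.2414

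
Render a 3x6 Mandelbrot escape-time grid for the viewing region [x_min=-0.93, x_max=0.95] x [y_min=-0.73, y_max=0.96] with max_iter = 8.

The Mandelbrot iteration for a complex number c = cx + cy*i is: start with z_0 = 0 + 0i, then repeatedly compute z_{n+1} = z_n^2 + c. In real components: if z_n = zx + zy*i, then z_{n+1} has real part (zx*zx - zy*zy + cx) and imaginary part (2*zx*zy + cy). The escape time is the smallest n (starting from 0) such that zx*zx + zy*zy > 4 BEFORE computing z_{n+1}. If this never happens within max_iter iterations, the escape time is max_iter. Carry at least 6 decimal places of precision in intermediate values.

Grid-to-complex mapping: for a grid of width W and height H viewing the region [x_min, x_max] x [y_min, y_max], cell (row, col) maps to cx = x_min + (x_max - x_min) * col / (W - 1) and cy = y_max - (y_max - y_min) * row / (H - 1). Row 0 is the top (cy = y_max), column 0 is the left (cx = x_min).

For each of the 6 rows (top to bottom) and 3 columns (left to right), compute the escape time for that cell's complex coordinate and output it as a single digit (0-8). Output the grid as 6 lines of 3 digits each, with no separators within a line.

Answer: 362
582
883
883
782
482

Derivation:
(row=0, col=0): c = -0.9300 + 0.9600i → escape time 3
(row=0, col=1): c = 0.0100 + 0.9600i → escape time 6
(row=0, col=2): c = 0.9500 + 0.9600i → escape time 2
(row=1, col=0): c = -0.9300 + 0.6220i → escape time 5
(row=1, col=1): c = 0.0100 + 0.6220i → escape time 8
(row=1, col=2): c = 0.9500 + 0.6220i → escape time 2
(row=2, col=0): c = -0.9300 + 0.2840i → escape time 8
(row=2, col=1): c = 0.0100 + 0.2840i → escape time 8
(row=2, col=2): c = 0.9500 + 0.2840i → escape time 3
(row=3, col=0): c = -0.9300 + -0.0540i → escape time 8
(row=3, col=1): c = 0.0100 + -0.0540i → escape time 8
(row=3, col=2): c = 0.9500 + -0.0540i → escape time 3
(row=4, col=0): c = -0.9300 + -0.3920i → escape time 7
(row=4, col=1): c = 0.0100 + -0.3920i → escape time 8
(row=4, col=2): c = 0.9500 + -0.3920i → escape time 2
(row=5, col=0): c = -0.9300 + -0.7300i → escape time 4
(row=5, col=1): c = 0.0100 + -0.7300i → escape time 8
(row=5, col=2): c = 0.9500 + -0.7300i → escape time 2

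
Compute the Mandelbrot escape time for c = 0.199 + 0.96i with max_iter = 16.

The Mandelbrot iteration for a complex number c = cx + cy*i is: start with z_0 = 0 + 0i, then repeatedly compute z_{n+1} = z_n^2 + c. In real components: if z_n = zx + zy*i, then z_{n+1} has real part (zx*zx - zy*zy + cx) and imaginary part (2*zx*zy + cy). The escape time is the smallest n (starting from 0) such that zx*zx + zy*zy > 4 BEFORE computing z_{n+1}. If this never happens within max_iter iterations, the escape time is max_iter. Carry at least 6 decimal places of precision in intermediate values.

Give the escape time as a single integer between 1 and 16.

z_0 = 0 + 0i, c = 0.1990 + 0.9600i
Iter 1: z = 0.1990 + 0.9600i, |z|^2 = 0.9612
Iter 2: z = -0.6830 + 1.3421i, |z|^2 = 2.2677
Iter 3: z = -1.1357 + -0.8733i, |z|^2 = 2.0524
Iter 4: z = 0.7262 + 2.9435i, |z|^2 = 9.1918
Escaped at iteration 4

Answer: 4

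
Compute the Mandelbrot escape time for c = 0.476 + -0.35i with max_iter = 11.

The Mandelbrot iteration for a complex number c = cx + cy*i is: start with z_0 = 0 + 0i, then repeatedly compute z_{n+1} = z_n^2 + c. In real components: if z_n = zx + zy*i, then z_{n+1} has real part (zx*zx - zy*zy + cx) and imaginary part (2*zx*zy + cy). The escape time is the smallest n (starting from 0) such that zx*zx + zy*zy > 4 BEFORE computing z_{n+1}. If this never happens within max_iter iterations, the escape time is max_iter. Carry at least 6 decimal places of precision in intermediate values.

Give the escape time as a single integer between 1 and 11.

z_0 = 0 + 0i, c = 0.4760 + -0.3500i
Iter 1: z = 0.4760 + -0.3500i, |z|^2 = 0.3491
Iter 2: z = 0.5801 + -0.6832i, |z|^2 = 0.8033
Iter 3: z = 0.3457 + -1.1426i, |z|^2 = 1.4251
Iter 4: z = -0.7100 + -1.1401i, |z|^2 = 1.8039
Iter 5: z = -0.3196 + 1.2690i, |z|^2 = 1.7125
Iter 6: z = -1.0322 + -1.1611i, |z|^2 = 2.4136
Iter 7: z = 0.1933 + 2.0470i, |z|^2 = 4.2275
Escaped at iteration 7

Answer: 7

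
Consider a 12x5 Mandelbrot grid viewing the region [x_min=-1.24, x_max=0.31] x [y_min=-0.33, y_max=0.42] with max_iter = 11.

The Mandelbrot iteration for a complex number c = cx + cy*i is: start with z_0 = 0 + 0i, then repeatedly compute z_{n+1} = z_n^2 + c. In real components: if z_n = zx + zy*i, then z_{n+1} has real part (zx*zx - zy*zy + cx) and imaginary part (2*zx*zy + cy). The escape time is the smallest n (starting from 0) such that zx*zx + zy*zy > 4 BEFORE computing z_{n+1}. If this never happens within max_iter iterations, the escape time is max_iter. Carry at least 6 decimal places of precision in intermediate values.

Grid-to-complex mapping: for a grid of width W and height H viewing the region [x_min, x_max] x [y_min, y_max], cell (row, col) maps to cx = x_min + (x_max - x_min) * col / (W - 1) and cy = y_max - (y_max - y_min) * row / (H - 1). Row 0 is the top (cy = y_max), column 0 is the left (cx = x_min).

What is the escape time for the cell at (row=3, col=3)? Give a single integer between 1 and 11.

z_0 = 0 + 0i, c = -0.8173 + -0.1425i
Iter 1: z = -0.8173 + -0.1425i, |z|^2 = 0.6882
Iter 2: z = -0.1696 + 0.0904i, |z|^2 = 0.0370
Iter 3: z = -0.7967 + -0.1732i, |z|^2 = 0.6647
Iter 4: z = -0.2126 + 0.1334i, |z|^2 = 0.0630
Iter 5: z = -0.7899 + -0.1992i, |z|^2 = 0.6636
Iter 6: z = -0.2330 + 0.1722i, |z|^2 = 0.0840
Iter 7: z = -0.7926 + -0.2228i, |z|^2 = 0.6779
Iter 8: z = -0.2386 + 0.2107i, |z|^2 = 0.1013
Iter 9: z = -0.8047 + -0.2430i, |z|^2 = 0.7066
Iter 10: z = -0.2288 + 0.2487i, |z|^2 = 0.1142

Answer: 11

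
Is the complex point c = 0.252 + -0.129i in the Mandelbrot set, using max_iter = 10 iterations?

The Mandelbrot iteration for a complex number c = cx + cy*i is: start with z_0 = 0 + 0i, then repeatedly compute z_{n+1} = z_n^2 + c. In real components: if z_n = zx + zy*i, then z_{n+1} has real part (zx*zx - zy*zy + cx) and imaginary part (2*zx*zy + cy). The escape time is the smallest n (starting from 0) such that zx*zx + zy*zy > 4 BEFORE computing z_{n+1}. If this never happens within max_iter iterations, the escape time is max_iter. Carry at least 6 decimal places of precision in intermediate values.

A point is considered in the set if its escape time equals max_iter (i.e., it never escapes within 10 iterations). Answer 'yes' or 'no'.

z_0 = 0 + 0i, c = 0.2520 + -0.1290i
Iter 1: z = 0.2520 + -0.1290i, |z|^2 = 0.0801
Iter 2: z = 0.2989 + -0.1940i, |z|^2 = 0.1270
Iter 3: z = 0.3037 + -0.2450i, |z|^2 = 0.1522
Iter 4: z = 0.2842 + -0.2778i, |z|^2 = 0.1579
Iter 5: z = 0.2556 + -0.2869i, |z|^2 = 0.1476
Iter 6: z = 0.2350 + -0.2757i, |z|^2 = 0.1312
Iter 7: z = 0.2312 + -0.2586i, |z|^2 = 0.1203
Iter 8: z = 0.2386 + -0.2486i, |z|^2 = 0.1187
Iter 9: z = 0.2471 + -0.2476i, |z|^2 = 0.1224
Did not escape in 10 iterations → in set

Answer: yes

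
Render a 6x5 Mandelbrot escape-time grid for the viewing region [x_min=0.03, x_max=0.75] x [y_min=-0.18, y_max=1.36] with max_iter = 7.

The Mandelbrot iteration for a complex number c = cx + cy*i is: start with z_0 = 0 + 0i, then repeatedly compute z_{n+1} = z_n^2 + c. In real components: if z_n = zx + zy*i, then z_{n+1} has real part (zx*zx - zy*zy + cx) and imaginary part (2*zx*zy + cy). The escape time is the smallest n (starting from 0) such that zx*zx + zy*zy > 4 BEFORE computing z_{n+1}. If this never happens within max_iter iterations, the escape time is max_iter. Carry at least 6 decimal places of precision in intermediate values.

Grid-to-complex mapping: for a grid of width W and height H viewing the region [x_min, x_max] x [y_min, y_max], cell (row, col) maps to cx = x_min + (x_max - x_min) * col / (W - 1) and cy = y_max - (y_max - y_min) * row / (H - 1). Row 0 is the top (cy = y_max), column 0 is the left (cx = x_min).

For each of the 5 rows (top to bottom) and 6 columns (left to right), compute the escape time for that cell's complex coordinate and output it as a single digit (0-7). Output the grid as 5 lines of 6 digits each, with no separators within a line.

Answer: 222222
643322
777533
777743
777643

Derivation:
(row=0, col=0): c = 0.0300 + 1.3600i → escape time 2
(row=0, col=1): c = 0.1740 + 1.3600i → escape time 2
(row=0, col=2): c = 0.3180 + 1.3600i → escape time 2
(row=0, col=3): c = 0.4620 + 1.3600i → escape time 2
(row=0, col=4): c = 0.6060 + 1.3600i → escape time 2
(row=0, col=5): c = 0.7500 + 1.3600i → escape time 2
(row=1, col=0): c = 0.0300 + 0.9750i → escape time 6
(row=1, col=1): c = 0.1740 + 0.9750i → escape time 4
(row=1, col=2): c = 0.3180 + 0.9750i → escape time 3
(row=1, col=3): c = 0.4620 + 0.9750i → escape time 3
(row=1, col=4): c = 0.6060 + 0.9750i → escape time 2
(row=1, col=5): c = 0.7500 + 0.9750i → escape time 2
(row=2, col=0): c = 0.0300 + 0.5900i → escape time 7
(row=2, col=1): c = 0.1740 + 0.5900i → escape time 7
(row=2, col=2): c = 0.3180 + 0.5900i → escape time 7
(row=2, col=3): c = 0.4620 + 0.5900i → escape time 5
(row=2, col=4): c = 0.6060 + 0.5900i → escape time 3
(row=2, col=5): c = 0.7500 + 0.5900i → escape time 3
(row=3, col=0): c = 0.0300 + 0.2050i → escape time 7
(row=3, col=1): c = 0.1740 + 0.2050i → escape time 7
(row=3, col=2): c = 0.3180 + 0.2050i → escape time 7
(row=3, col=3): c = 0.4620 + 0.2050i → escape time 7
(row=3, col=4): c = 0.6060 + 0.2050i → escape time 4
(row=3, col=5): c = 0.7500 + 0.2050i → escape time 3
(row=4, col=0): c = 0.0300 + -0.1800i → escape time 7
(row=4, col=1): c = 0.1740 + -0.1800i → escape time 7
(row=4, col=2): c = 0.3180 + -0.1800i → escape time 7
(row=4, col=3): c = 0.4620 + -0.1800i → escape time 6
(row=4, col=4): c = 0.6060 + -0.1800i → escape time 4
(row=4, col=5): c = 0.7500 + -0.1800i → escape time 3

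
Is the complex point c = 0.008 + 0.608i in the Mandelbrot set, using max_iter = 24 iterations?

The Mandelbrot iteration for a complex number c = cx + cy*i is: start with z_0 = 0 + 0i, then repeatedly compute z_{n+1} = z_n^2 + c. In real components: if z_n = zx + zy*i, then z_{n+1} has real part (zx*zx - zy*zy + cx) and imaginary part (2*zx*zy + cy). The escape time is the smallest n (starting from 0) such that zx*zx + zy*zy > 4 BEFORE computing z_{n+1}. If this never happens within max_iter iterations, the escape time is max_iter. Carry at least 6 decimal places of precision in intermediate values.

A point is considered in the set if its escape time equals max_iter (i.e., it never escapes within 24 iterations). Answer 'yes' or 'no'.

Answer: yes

Derivation:
z_0 = 0 + 0i, c = 0.0080 + 0.6080i
Iter 1: z = 0.0080 + 0.6080i, |z|^2 = 0.3697
Iter 2: z = -0.3616 + 0.6177i, |z|^2 = 0.5123
Iter 3: z = -0.2428 + 0.1613i, |z|^2 = 0.0850
Iter 4: z = 0.0410 + 0.5297i, |z|^2 = 0.2822
Iter 5: z = -0.2709 + 0.6514i, |z|^2 = 0.4977
Iter 6: z = -0.3429 + 0.2551i, |z|^2 = 0.1827
Iter 7: z = 0.0605 + 0.4330i, |z|^2 = 0.1912
Iter 8: z = -0.1759 + 0.6604i, |z|^2 = 0.4671
Iter 9: z = -0.3972 + 0.3757i, |z|^2 = 0.2990
Iter 10: z = 0.0246 + 0.3095i, |z|^2 = 0.0964
Iter 11: z = -0.0872 + 0.6232i, |z|^2 = 0.3960
Iter 12: z = -0.3728 + 0.4993i, |z|^2 = 0.3883
Iter 13: z = -0.1023 + 0.2357i, |z|^2 = 0.0660
Iter 14: z = -0.0371 + 0.5598i, |z|^2 = 0.3147
Iter 15: z = -0.3040 + 0.5665i, |z|^2 = 0.4133
Iter 16: z = -0.2205 + 0.2636i, |z|^2 = 0.1181
Iter 17: z = -0.0129 + 0.4917i, |z|^2 = 0.2420
Iter 18: z = -0.2336 + 0.5954i, |z|^2 = 0.4090
Iter 19: z = -0.2919 + 0.3298i, |z|^2 = 0.1939
Iter 20: z = -0.0156 + 0.4155i, |z|^2 = 0.1729
Iter 21: z = -0.1644 + 0.5951i, |z|^2 = 0.3811
Iter 22: z = -0.3191 + 0.4124i, |z|^2 = 0.2718
Iter 23: z = -0.0602 + 0.3449i, |z|^2 = 0.1226
Did not escape in 24 iterations → in set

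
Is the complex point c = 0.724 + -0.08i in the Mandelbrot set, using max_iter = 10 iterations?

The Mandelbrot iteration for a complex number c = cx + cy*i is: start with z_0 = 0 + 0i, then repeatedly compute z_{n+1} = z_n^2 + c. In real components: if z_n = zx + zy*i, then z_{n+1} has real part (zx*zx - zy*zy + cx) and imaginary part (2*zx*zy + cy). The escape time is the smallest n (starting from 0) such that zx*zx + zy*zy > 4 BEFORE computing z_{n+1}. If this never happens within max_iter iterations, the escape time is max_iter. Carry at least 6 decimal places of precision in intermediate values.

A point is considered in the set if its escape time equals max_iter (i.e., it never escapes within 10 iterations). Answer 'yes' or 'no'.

z_0 = 0 + 0i, c = 0.7240 + -0.0800i
Iter 1: z = 0.7240 + -0.0800i, |z|^2 = 0.5306
Iter 2: z = 1.2418 + -0.1958i, |z|^2 = 1.5804
Iter 3: z = 2.2277 + -0.5664i, |z|^2 = 5.2832
Escaped at iteration 3

Answer: no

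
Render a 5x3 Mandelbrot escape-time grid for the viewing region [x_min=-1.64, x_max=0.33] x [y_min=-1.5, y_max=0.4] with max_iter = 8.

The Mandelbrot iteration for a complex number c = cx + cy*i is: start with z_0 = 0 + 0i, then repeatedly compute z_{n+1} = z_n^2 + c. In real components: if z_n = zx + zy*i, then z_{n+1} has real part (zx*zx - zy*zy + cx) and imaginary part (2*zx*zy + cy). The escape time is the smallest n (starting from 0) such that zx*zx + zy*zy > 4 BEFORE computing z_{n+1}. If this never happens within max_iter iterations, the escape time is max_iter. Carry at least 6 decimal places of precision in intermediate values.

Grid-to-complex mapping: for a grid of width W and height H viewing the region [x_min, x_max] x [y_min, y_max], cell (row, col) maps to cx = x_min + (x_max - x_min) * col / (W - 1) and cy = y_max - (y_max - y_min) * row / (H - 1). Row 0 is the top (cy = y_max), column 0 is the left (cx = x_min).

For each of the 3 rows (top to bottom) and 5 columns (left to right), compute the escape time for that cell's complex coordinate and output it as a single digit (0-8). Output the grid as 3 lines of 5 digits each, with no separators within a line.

Answer: 37888
34888
12222

Derivation:
(row=0, col=0): c = -1.6400 + 0.4000i → escape time 3
(row=0, col=1): c = -1.1475 + 0.4000i → escape time 7
(row=0, col=2): c = -0.6550 + 0.4000i → escape time 8
(row=0, col=3): c = -0.1625 + 0.4000i → escape time 8
(row=0, col=4): c = 0.3300 + 0.4000i → escape time 8
(row=1, col=0): c = -1.6400 + -0.5500i → escape time 3
(row=1, col=1): c = -1.1475 + -0.5500i → escape time 4
(row=1, col=2): c = -0.6550 + -0.5500i → escape time 8
(row=1, col=3): c = -0.1625 + -0.5500i → escape time 8
(row=1, col=4): c = 0.3300 + -0.5500i → escape time 8
(row=2, col=0): c = -1.6400 + -1.5000i → escape time 1
(row=2, col=1): c = -1.1475 + -1.5000i → escape time 2
(row=2, col=2): c = -0.6550 + -1.5000i → escape time 2
(row=2, col=3): c = -0.1625 + -1.5000i → escape time 2
(row=2, col=4): c = 0.3300 + -1.5000i → escape time 2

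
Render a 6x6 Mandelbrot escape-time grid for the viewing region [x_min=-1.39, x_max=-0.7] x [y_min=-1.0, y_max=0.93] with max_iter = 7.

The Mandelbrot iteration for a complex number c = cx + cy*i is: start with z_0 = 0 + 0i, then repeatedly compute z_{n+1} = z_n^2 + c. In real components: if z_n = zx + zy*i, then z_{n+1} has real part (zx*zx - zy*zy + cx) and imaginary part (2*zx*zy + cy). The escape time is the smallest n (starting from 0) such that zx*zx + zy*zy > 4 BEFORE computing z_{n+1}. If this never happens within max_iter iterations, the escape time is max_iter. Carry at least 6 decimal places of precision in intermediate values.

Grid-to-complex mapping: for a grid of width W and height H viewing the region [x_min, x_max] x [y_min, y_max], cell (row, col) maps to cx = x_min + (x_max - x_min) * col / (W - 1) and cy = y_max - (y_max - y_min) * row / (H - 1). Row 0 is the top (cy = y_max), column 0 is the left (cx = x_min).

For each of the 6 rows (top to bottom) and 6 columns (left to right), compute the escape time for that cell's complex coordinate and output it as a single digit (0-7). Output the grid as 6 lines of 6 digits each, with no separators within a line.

Answer: 333334
345557
777777
677777
334456
333333

Derivation:
(row=0, col=0): c = -1.3900 + 0.9300i → escape time 3
(row=0, col=1): c = -1.2520 + 0.9300i → escape time 3
(row=0, col=2): c = -1.1140 + 0.9300i → escape time 3
(row=0, col=3): c = -0.9760 + 0.9300i → escape time 3
(row=0, col=4): c = -0.8380 + 0.9300i → escape time 3
(row=0, col=5): c = -0.7000 + 0.9300i → escape time 4
(row=1, col=0): c = -1.3900 + 0.5440i → escape time 3
(row=1, col=1): c = -1.2520 + 0.5440i → escape time 4
(row=1, col=2): c = -1.1140 + 0.5440i → escape time 5
(row=1, col=3): c = -0.9760 + 0.5440i → escape time 5
(row=1, col=4): c = -0.8380 + 0.5440i → escape time 5
(row=1, col=5): c = -0.7000 + 0.5440i → escape time 7
(row=2, col=0): c = -1.3900 + 0.1580i → escape time 7
(row=2, col=1): c = -1.2520 + 0.1580i → escape time 7
(row=2, col=2): c = -1.1140 + 0.1580i → escape time 7
(row=2, col=3): c = -0.9760 + 0.1580i → escape time 7
(row=2, col=4): c = -0.8380 + 0.1580i → escape time 7
(row=2, col=5): c = -0.7000 + 0.1580i → escape time 7
(row=3, col=0): c = -1.3900 + -0.2280i → escape time 6
(row=3, col=1): c = -1.2520 + -0.2280i → escape time 7
(row=3, col=2): c = -1.1140 + -0.2280i → escape time 7
(row=3, col=3): c = -0.9760 + -0.2280i → escape time 7
(row=3, col=4): c = -0.8380 + -0.2280i → escape time 7
(row=3, col=5): c = -0.7000 + -0.2280i → escape time 7
(row=4, col=0): c = -1.3900 + -0.6140i → escape time 3
(row=4, col=1): c = -1.2520 + -0.6140i → escape time 3
(row=4, col=2): c = -1.1140 + -0.6140i → escape time 4
(row=4, col=3): c = -0.9760 + -0.6140i → escape time 4
(row=4, col=4): c = -0.8380 + -0.6140i → escape time 5
(row=4, col=5): c = -0.7000 + -0.6140i → escape time 6
(row=5, col=0): c = -1.3900 + -1.0000i → escape time 3
(row=5, col=1): c = -1.2520 + -1.0000i → escape time 3
(row=5, col=2): c = -1.1140 + -1.0000i → escape time 3
(row=5, col=3): c = -0.9760 + -1.0000i → escape time 3
(row=5, col=4): c = -0.8380 + -1.0000i → escape time 3
(row=5, col=5): c = -0.7000 + -1.0000i → escape time 3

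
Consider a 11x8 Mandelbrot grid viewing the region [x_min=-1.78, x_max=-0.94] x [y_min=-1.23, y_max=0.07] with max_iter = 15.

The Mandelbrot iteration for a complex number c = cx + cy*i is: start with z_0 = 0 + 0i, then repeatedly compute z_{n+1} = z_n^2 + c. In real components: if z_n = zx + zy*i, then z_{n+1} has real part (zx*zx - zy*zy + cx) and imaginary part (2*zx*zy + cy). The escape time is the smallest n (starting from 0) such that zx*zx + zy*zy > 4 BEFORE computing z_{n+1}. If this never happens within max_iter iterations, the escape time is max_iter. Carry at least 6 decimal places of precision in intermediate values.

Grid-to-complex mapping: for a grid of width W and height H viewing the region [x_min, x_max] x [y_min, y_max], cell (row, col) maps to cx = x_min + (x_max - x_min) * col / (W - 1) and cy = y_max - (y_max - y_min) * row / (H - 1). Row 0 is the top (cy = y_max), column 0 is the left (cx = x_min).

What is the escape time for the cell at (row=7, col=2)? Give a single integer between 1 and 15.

z_0 = 0 + 0i, c = -1.6120 + -1.2300i
Iter 1: z = -1.6120 + -1.2300i, |z|^2 = 4.1114
Escaped at iteration 1

Answer: 1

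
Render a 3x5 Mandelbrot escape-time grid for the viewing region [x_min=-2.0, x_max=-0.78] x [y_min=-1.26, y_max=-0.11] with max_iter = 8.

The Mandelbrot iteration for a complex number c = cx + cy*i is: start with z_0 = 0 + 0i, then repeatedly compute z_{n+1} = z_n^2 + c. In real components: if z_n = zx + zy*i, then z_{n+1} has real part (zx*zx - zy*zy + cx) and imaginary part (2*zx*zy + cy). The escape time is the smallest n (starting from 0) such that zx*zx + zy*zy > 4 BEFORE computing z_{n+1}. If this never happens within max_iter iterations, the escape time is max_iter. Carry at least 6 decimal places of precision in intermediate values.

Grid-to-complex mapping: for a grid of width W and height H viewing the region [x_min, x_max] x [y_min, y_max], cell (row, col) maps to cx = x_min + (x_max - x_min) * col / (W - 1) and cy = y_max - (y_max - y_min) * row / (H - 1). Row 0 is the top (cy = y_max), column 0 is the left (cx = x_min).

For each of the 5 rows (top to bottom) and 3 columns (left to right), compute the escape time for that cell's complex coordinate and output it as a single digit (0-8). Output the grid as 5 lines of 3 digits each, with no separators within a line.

Answer: 188
158
135
133
123

Derivation:
(row=0, col=0): c = -2.0000 + -0.1100i → escape time 1
(row=0, col=1): c = -1.3900 + -0.1100i → escape time 8
(row=0, col=2): c = -0.7800 + -0.1100i → escape time 8
(row=1, col=0): c = -2.0000 + -0.3975i → escape time 1
(row=1, col=1): c = -1.3900 + -0.3975i → escape time 5
(row=1, col=2): c = -0.7800 + -0.3975i → escape time 8
(row=2, col=0): c = -2.0000 + -0.6850i → escape time 1
(row=2, col=1): c = -1.3900 + -0.6850i → escape time 3
(row=2, col=2): c = -0.7800 + -0.6850i → escape time 5
(row=3, col=0): c = -2.0000 + -0.9725i → escape time 1
(row=3, col=1): c = -1.3900 + -0.9725i → escape time 3
(row=3, col=2): c = -0.7800 + -0.9725i → escape time 3
(row=4, col=0): c = -2.0000 + -1.2600i → escape time 1
(row=4, col=1): c = -1.3900 + -1.2600i → escape time 2
(row=4, col=2): c = -0.7800 + -1.2600i → escape time 3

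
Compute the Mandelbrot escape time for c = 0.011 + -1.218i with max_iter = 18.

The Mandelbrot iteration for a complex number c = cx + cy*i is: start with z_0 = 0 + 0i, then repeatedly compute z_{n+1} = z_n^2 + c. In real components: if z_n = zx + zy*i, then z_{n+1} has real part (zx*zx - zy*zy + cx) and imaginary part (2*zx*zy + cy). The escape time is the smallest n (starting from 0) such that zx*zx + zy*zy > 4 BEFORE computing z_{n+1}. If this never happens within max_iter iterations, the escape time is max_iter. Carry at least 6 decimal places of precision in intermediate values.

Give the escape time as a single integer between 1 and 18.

z_0 = 0 + 0i, c = 0.0110 + -1.2180i
Iter 1: z = 0.0110 + -1.2180i, |z|^2 = 1.4836
Iter 2: z = -1.4724 + -1.2448i, |z|^2 = 3.7175
Iter 3: z = 0.6295 + 2.4477i, |z|^2 = 6.3874
Escaped at iteration 3

Answer: 3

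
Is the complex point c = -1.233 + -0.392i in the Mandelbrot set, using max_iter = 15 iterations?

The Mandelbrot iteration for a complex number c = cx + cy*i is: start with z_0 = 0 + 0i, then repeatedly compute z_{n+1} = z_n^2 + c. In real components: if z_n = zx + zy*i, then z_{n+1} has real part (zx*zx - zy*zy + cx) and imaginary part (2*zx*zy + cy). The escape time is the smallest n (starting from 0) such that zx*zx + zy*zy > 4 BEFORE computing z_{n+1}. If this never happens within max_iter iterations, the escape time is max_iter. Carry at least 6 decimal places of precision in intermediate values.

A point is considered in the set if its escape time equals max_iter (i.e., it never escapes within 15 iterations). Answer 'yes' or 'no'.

Answer: no

Derivation:
z_0 = 0 + 0i, c = -1.2330 + -0.3920i
Iter 1: z = -1.2330 + -0.3920i, |z|^2 = 1.6740
Iter 2: z = 0.1336 + 0.5747i, |z|^2 = 0.3481
Iter 3: z = -1.5454 + -0.2384i, |z|^2 = 2.4451
Iter 4: z = 1.0984 + 0.3449i, |z|^2 = 1.3254
Iter 5: z = -0.1455 + 0.3657i, |z|^2 = 0.1549
Iter 6: z = -1.3456 + -0.4984i, |z|^2 = 2.0589
Iter 7: z = 0.3291 + 0.9493i, |z|^2 = 1.0094
Iter 8: z = -2.0258 + 0.2328i, |z|^2 = 4.1580
Escaped at iteration 8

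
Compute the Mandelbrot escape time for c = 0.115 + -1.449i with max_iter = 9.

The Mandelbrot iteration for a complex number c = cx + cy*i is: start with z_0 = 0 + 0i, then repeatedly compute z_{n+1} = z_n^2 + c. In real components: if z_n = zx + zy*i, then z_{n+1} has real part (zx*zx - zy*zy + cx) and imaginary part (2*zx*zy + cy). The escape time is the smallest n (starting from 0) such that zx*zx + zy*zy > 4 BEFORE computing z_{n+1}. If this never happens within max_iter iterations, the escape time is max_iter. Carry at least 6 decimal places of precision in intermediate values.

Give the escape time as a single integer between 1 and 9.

z_0 = 0 + 0i, c = 0.1150 + -1.4490i
Iter 1: z = 0.1150 + -1.4490i, |z|^2 = 2.1128
Iter 2: z = -1.9714 + -1.7823i, |z|^2 = 7.0628
Escaped at iteration 2

Answer: 2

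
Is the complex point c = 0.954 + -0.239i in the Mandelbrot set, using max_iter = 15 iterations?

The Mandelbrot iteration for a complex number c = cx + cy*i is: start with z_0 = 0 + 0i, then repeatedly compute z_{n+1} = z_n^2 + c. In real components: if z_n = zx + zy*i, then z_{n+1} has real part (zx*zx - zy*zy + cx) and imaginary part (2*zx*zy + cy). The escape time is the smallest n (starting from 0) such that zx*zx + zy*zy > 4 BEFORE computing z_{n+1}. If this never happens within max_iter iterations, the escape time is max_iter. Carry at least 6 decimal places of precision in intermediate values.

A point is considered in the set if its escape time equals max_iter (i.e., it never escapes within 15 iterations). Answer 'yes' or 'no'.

Answer: no

Derivation:
z_0 = 0 + 0i, c = 0.9540 + -0.2390i
Iter 1: z = 0.9540 + -0.2390i, |z|^2 = 0.9672
Iter 2: z = 1.8070 + -0.6950i, |z|^2 = 3.7483
Iter 3: z = 3.7362 + -2.7508i, |z|^2 = 21.5258
Escaped at iteration 3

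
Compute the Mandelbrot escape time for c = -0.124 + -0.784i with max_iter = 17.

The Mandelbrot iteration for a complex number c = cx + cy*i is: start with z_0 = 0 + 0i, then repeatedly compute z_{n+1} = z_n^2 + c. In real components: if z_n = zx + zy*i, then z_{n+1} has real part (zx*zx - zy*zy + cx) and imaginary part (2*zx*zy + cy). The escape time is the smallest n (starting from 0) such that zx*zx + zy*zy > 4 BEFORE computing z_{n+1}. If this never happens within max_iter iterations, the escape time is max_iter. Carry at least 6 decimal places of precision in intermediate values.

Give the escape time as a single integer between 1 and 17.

Answer: 17

Derivation:
z_0 = 0 + 0i, c = -0.1240 + -0.7840i
Iter 1: z = -0.1240 + -0.7840i, |z|^2 = 0.6300
Iter 2: z = -0.7233 + -0.5896i, |z|^2 = 0.8707
Iter 3: z = 0.0515 + 0.0688i, |z|^2 = 0.0074
Iter 4: z = -0.1261 + -0.7769i, |z|^2 = 0.6195
Iter 5: z = -0.7117 + -0.5881i, |z|^2 = 0.8523
Iter 6: z = 0.0366 + 0.0531i, |z|^2 = 0.0042
Iter 7: z = -0.1255 + -0.7801i, |z|^2 = 0.6243
Iter 8: z = -0.7168 + -0.5882i, |z|^2 = 0.8599
Iter 9: z = 0.0438 + 0.0593i, |z|^2 = 0.0054
Iter 10: z = -0.1256 + -0.7788i, |z|^2 = 0.6223
Iter 11: z = -0.7148 + -0.5884i, |z|^2 = 0.8570
Iter 12: z = 0.0407 + 0.0571i, |z|^2 = 0.0049
Iter 13: z = -0.1256 + -0.7794i, |z|^2 = 0.6232
Iter 14: z = -0.7156 + -0.5882i, |z|^2 = 0.8581
Iter 15: z = 0.0421 + 0.0579i, |z|^2 = 0.0051
Iter 16: z = -0.1256 + -0.7791i, |z|^2 = 0.6228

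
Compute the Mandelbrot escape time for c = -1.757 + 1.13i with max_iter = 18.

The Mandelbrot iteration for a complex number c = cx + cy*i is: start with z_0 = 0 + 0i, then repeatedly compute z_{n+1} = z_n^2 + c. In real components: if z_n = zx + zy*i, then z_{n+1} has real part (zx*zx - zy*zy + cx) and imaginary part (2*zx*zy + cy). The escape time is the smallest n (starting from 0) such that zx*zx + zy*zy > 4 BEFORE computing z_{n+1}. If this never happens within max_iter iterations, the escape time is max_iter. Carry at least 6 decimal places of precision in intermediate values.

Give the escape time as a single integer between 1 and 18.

Answer: 1

Derivation:
z_0 = 0 + 0i, c = -1.7570 + 1.1300i
Iter 1: z = -1.7570 + 1.1300i, |z|^2 = 4.3639
Escaped at iteration 1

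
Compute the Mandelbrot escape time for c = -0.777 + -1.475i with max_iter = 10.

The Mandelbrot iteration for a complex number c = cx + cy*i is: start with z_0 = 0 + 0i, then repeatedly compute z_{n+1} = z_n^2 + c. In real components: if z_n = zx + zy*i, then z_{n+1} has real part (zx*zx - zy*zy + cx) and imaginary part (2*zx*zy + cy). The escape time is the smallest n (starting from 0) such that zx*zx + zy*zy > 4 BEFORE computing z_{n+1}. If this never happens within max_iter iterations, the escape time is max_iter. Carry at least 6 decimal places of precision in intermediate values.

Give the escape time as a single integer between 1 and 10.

z_0 = 0 + 0i, c = -0.7770 + -1.4750i
Iter 1: z = -0.7770 + -1.4750i, |z|^2 = 2.7794
Iter 2: z = -2.3489 + 0.8172i, |z|^2 = 6.1850
Escaped at iteration 2

Answer: 2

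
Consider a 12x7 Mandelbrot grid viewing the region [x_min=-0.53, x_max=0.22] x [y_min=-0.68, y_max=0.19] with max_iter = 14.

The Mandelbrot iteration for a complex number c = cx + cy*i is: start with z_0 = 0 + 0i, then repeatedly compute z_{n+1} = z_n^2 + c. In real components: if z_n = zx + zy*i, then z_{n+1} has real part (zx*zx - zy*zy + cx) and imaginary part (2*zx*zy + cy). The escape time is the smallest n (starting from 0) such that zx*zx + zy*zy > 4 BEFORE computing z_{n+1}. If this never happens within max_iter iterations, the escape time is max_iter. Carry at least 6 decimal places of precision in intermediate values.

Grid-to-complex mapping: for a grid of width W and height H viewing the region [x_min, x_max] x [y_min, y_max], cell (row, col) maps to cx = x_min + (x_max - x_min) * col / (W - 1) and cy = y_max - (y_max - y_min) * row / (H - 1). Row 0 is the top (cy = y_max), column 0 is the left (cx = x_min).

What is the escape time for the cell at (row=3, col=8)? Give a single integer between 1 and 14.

z_0 = 0 + 0i, c = 0.0155 + -0.2450i
Iter 1: z = 0.0155 + -0.2450i, |z|^2 = 0.0603
Iter 2: z = -0.0443 + -0.2526i, |z|^2 = 0.0658
Iter 3: z = -0.0464 + -0.2226i, |z|^2 = 0.0517
Iter 4: z = -0.0319 + -0.2244i, |z|^2 = 0.0514
Iter 5: z = -0.0339 + -0.2307i, |z|^2 = 0.0544
Iter 6: z = -0.0366 + -0.2294i, |z|^2 = 0.0540
Iter 7: z = -0.0358 + -0.2282i, |z|^2 = 0.0534
Iter 8: z = -0.0353 + -0.2287i, |z|^2 = 0.0535
Iter 9: z = -0.0356 + -0.2288i, |z|^2 = 0.0536
Iter 10: z = -0.0356 + -0.2287i, |z|^2 = 0.0536
Iter 11: z = -0.0356 + -0.2287i, |z|^2 = 0.0536
Iter 12: z = -0.0356 + -0.2287i, |z|^2 = 0.0536
Iter 13: z = -0.0356 + -0.2287i, |z|^2 = 0.0536

Answer: 14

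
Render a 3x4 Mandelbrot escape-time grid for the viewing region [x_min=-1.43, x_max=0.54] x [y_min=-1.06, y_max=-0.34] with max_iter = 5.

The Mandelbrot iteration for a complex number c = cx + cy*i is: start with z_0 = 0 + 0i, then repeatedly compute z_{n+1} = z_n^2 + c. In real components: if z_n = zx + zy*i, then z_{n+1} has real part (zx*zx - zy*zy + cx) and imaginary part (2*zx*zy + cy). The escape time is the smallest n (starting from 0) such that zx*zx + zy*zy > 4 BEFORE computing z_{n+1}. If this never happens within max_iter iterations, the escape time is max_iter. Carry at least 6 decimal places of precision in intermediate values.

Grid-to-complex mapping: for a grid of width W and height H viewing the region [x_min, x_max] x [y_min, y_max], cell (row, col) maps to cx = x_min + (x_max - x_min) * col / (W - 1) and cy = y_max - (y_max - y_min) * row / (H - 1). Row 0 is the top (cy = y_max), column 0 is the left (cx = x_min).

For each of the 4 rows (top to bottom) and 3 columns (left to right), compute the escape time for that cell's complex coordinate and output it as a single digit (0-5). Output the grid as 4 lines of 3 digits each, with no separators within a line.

Answer: 554
354
353
242

Derivation:
(row=0, col=0): c = -1.4300 + -0.3400i → escape time 5
(row=0, col=1): c = -0.4450 + -0.3400i → escape time 5
(row=0, col=2): c = 0.5400 + -0.3400i → escape time 4
(row=1, col=0): c = -1.4300 + -0.5800i → escape time 3
(row=1, col=1): c = -0.4450 + -0.5800i → escape time 5
(row=1, col=2): c = 0.5400 + -0.5800i → escape time 4
(row=2, col=0): c = -1.4300 + -0.8200i → escape time 3
(row=2, col=1): c = -0.4450 + -0.8200i → escape time 5
(row=2, col=2): c = 0.5400 + -0.8200i → escape time 3
(row=3, col=0): c = -1.4300 + -1.0600i → escape time 2
(row=3, col=1): c = -0.4450 + -1.0600i → escape time 4
(row=3, col=2): c = 0.5400 + -1.0600i → escape time 2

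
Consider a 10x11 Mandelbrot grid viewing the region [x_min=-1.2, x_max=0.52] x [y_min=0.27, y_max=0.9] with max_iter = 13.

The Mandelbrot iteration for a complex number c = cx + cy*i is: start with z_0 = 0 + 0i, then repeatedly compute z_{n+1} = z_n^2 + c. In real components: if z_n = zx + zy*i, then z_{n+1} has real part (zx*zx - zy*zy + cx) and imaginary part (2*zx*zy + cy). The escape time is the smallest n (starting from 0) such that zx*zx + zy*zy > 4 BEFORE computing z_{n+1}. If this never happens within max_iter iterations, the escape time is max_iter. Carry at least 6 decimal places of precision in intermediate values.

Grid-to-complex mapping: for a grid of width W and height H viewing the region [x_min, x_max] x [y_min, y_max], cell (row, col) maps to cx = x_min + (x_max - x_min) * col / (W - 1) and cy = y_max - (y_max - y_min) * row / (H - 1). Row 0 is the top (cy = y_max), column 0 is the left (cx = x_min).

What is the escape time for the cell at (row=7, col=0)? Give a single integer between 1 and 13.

Answer: 6

Derivation:
z_0 = 0 + 0i, c = -1.2000 + 0.4590i
Iter 1: z = -1.2000 + 0.4590i, |z|^2 = 1.6507
Iter 2: z = 0.0293 + -0.6426i, |z|^2 = 0.4138
Iter 3: z = -1.6121 + 0.4213i, |z|^2 = 2.7763
Iter 4: z = 1.2213 + -0.8994i, |z|^2 = 2.3004
Iter 5: z = -0.5174 + -1.7378i, |z|^2 = 3.2877
Iter 6: z = -3.9523 + 2.2573i, |z|^2 = 20.7163
Escaped at iteration 6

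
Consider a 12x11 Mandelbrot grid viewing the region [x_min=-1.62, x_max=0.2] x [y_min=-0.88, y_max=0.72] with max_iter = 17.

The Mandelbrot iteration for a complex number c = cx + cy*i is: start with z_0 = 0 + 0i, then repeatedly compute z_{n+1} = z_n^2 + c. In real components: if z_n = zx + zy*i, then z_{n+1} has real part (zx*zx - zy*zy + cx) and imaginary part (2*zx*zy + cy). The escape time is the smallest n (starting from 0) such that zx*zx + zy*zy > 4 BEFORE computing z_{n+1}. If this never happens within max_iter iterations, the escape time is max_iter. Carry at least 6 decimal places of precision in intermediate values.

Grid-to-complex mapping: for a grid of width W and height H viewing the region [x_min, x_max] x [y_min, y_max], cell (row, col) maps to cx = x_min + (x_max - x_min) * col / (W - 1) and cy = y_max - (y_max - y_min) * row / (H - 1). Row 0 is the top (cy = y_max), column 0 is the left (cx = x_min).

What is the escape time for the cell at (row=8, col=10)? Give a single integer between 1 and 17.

z_0 = 0 + 0i, c = 0.0345 + -0.5600i
Iter 1: z = 0.0345 + -0.5600i, |z|^2 = 0.3148
Iter 2: z = -0.2779 + -0.5987i, |z|^2 = 0.4356
Iter 3: z = -0.2467 + -0.2273i, |z|^2 = 0.1125
Iter 4: z = 0.0437 + -0.4479i, |z|^2 = 0.2025
Iter 5: z = -0.1641 + -0.5992i, |z|^2 = 0.3859
Iter 6: z = -0.2975 + -0.3633i, |z|^2 = 0.2205
Iter 7: z = -0.0089 + -0.3438i, |z|^2 = 0.1183
Iter 8: z = -0.0836 + -0.5539i, |z|^2 = 0.3137
Iter 9: z = -0.2652 + -0.4674i, |z|^2 = 0.2888
Iter 10: z = -0.1136 + -0.3121i, |z|^2 = 0.1103
Iter 11: z = -0.0499 + -0.4891i, |z|^2 = 0.2417
Iter 12: z = -0.2022 + -0.5112i, |z|^2 = 0.3022
Iter 13: z = -0.1859 + -0.3533i, |z|^2 = 0.1594
Iter 14: z = -0.0557 + -0.4287i, |z|^2 = 0.1869
Iter 15: z = -0.1461 + -0.5122i, |z|^2 = 0.2837
Iter 16: z = -0.2065 + -0.4103i, |z|^2 = 0.2110

Answer: 17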